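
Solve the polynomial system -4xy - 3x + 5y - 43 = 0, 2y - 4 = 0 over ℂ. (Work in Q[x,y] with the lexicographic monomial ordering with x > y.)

{(-3, 2)}

Compute a lex Gröbner basis by Buchberger's algorithm.
f_1 = -4xy - 3x + 5y - 43, LT = xy.
f_2 = 2y - 4, LT = y.

S(f_1,f_2): lcm = xy. S = 11/4x - 5/4y + 43/4.
  leading term x: no divisor's leading term divides it; move 11/4x to the remainder.
  leading term y: subtract (-5/8)·f_2 from -5/4y + 43/4 → 33/4
  leading term 1: no divisor's leading term divides it; move 33/4 to the remainder.
  remainder 11/4x + 33/4 ≠ 0; add h_3 = 11/4x + 33/4 to the basis.

S(f_1,h_3): lcm = xy. S = 3/4x - 17/4y + 43/4.
  leading term x: subtract (3/11)·h_3 from 3/4x - 17/4y + 43/4 → -17/4y + 17/2
  leading term y: subtract (-17/8)·f_2 from -17/4y + 17/2 → 0
  remainder 0.

S(f_2,h_3): leading monomials are coprime, so the S-polynomial reduces to 0 (Buchberger's first criterion).
Every S-polynomial of the final basis reduces to 0, so we have a Gröbner basis.
Inter-reduce: drop elements whose leading term is divisible by another's, tail-reduce, and make monic.
Reduced Gröbner basis: {x + 3, y - 2}.

The lex basis is triangular: the last element involves only y. Solving y - 2 = 0 gives y ∈ {2}; substituting each value into the earlier elements determines the remaining variables.
  y = 2: the earlier basis element becomes x + 3 = 0, giving x = -3 — point (-3, 2).
Substituting each solution back into the original system confirms all equations vanish.
A lex Gröbner basis triangularizes the system, enabling back-substitution.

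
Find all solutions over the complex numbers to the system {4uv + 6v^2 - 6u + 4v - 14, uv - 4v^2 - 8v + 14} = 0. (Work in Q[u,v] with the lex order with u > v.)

Compute a lex Gröbner basis by Buchberger's algorithm.
f_1 = 4uv - 6u + 6v^2 + 4v - 14, LT = uv.
f_2 = uv - 4v^2 - 8v + 14, LT = uv.

S(f_1,f_2): lcm = uv. S = -3/2u + 11/2v^2 + 9v - 35/2.
  leading term u: no divisor's leading term divides it; move -3/2u to the remainder.
  leading term v^2: no divisor's leading term divides it; move 11/2v^2 to the remainder.
  leading term v: no divisor's leading term divides it; move 9v to the remainder.
  leading term 1: no divisor's leading term divides it; move -35/2 to the remainder.
  remainder -3/2u + 11/2v^2 + 9v - 35/2 ≠ 0; add h_3 = -3/2u + 11/2v^2 + 9v - 35/2 to the basis.

S(f_1,h_3): lcm = uv. S = -3/2u + 11/3v^3 + 15/2v^2 - 32/3v - 7/2.
  leading term u: subtract (1)·h_3 from -3/2u + 11/3v^3 + 15/2v^2 - 32/3v - 7/2 → 11/3v^3 + 2v^2 - 59/3v + 14
  leading term v^3: no divisor's leading term divides it; move 11/3v^3 to the remainder.
  leading term v^2: no divisor's leading term divides it; move 2v^2 to the remainder.
  leading term v: no divisor's leading term divides it; move -59/3v to the remainder.
  leading term 1: no divisor's leading term divides it; move 14 to the remainder.
  remainder 11/3v^3 + 2v^2 - 59/3v + 14 ≠ 0; add h_4 = 11/3v^3 + 2v^2 - 59/3v + 14 to the basis.

The other S-polynomials (S(f_2,h_3), S(f_1,h_4), S(f_2,h_4), S(h_3,h_4)) all reduce to 0 modulo the current basis, so we have a Gröbner basis.
Inter-reduce: drop elements whose leading term is divisible by another's, tail-reduce, and make monic.
Reduced Gröbner basis: {u - 11/3v^2 - 6v + 35/3, v^3 + 6/11v^2 - 59/11v + 42/11}.

From the last basis element, v^3 + 6/11v^2 - 59/11v + 42/11 = 0, so v takes values in {1, -17/22 + sqrt(2137)/22, -sqrt(2137)/22 - 17/22}. Each choice, substituted upward through the basis, yields the corresponding point(s) of the solution set.
  v = 1: the earlier basis element becomes u + 2 = 0, giving u = -2 — point (-2, 1).
  v = -17/22 + sqrt(2137)/22: the earlier basis element becomes u - 137/66 - sqrt(2137)/66 = 0, giving u = sqrt(2137)/66 + 137/66 — point (sqrt(2137)/66 + 137/66, -17/22 + sqrt(2137)/22).
  v = -sqrt(2137)/22 - 17/22: the earlier basis element becomes u - 137/66 + sqrt(2137)/66 = 0, giving u = 137/66 - sqrt(2137)/66 — point (137/66 - sqrt(2137)/66, -sqrt(2137)/22 - 17/22).
Substituting each solution back into the original system confirms all equations vanish.

{(-2, 1), (sqrt(2137)/66 + 137/66, -17/22 + sqrt(2137)/22), (137/66 - sqrt(2137)/66, -sqrt(2137)/22 - 17/22)}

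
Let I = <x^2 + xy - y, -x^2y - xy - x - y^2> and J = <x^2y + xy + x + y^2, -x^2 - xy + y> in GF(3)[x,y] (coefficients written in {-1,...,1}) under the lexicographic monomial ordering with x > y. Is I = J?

Yes, the ideals are equal.

Equality of ideals is decidable: compute both reduced Gröbner bases (unique for the ordering) and check whether they agree.
Buchberger on the first generating set:
f_1 = x^2 + xy - y, LT = x^2.
f_2 = -x^2y - xy - x - y^2, LT = x^2y.

S(f_1,f_2): lcm = x^2y. S = xy^2 - xy - x + y^2.
  reduce S modulo (f_1, f_2):
  remainder xy^2 - xy - x + y^2 ≠ 0; add g_3 = xy^2 - xy - x + y^2 to the basis.

S(f_1,g_3): lcm = x^2y^2. S = x^2y + x^2 + xy^3 - xy^2 - y^3.
  reduce S modulo (f_1, f_2, g_3):
  remainder -xy - x + y^3 - y^2 + y ≠ 0; add g_4 = -xy - x + y^3 - y^2 + y to the basis.

S(g_3,g_4): lcm = xy^2. S = xy - x + y^4 - y^3 - y^2.
  reduce S modulo (f_1, f_2, g_3, g_4):
  remainder x + y^4 + y^2 + y ≠ 0; add g_5 = x + y^4 + y^2 + y to the basis.

S(f_2,g_5): lcm = x^2y. S = -xy^5 - xy^3 - xy^2 + xy + x + y^2.
  reduce S modulo (f_1, f_2, g_3, g_4, g_5):
  remainder y^5 + y^4 - y^3 + y^2 - y ≠ 0; add g_6 = y^5 + y^4 - y^3 + y^2 - y to the basis.

The other S-polynomials (S(f_2,g_3), S(f_1,g_4), S(f_2,g_4), S(f_1,g_5), S(g_3,g_5), S(g_4,g_5), S(f_1,g_6), S(f_2,g_6), S(g_3,g_6), S(g_4,g_6), S(g_5,g_6)) all reduce to 0 modulo the current basis, so we have a Gröbner basis.
Inter-reduce: drop elements whose leading term is divisible by another's, tail-reduce, and make monic.
Reduced Gröbner basis: {x + y^4 + y^2 + y, y^5 + y^4 - y^3 + y^2 - y}.

Buchberger on the second generating set:
h_1 = x^2y + xy + x + y^2, LT = x^2y.
h_2 = -x^2 - xy + y, LT = x^2.

S(h_1,h_2): lcm = x^2y. S = -xy^2 + xy + x - y^2.
  reduce S modulo (h_1, h_2):
  remainder -xy^2 + xy + x - y^2 ≠ 0; add k_3 = -xy^2 + xy + x - y^2 to the basis.

S(h_1,k_3): lcm = x^2y^2. S = x^2y + x^2 + xy + y^3.
  reduce S modulo (h_1, h_2, k_3):
  remainder -xy - x + y^3 - y^2 + y ≠ 0; add k_4 = -xy - x + y^3 - y^2 + y to the basis.

S(k_3,k_4): lcm = xy^2. S = xy - x + y^4 - y^3 - y^2.
  reduce S modulo (h_1, h_2, k_3, k_4):
  remainder x + y^4 + y^2 + y ≠ 0; add k_5 = x + y^4 + y^2 + y to the basis.

S(h_1,k_5): lcm = x^2y. S = -xy^5 - xy^3 - xy^2 + xy + x + y^2.
  reduce S modulo (h_1, h_2, k_3, k_4, k_5):
  remainder y^5 + y^4 - y^3 + y^2 - y ≠ 0; add k_6 = y^5 + y^4 - y^3 + y^2 - y to the basis.

The other S-polynomials (S(h_2,k_3), S(h_1,k_4), S(h_2,k_4), S(h_2,k_5), S(k_3,k_5), S(k_4,k_5), S(h_1,k_6), S(h_2,k_6), S(k_3,k_6), S(k_4,k_6), S(k_5,k_6)) all reduce to 0 modulo the current basis, so we have a Gröbner basis.
Inter-reduce: drop elements whose leading term is divisible by another's, tail-reduce, and make monic.
Reduced Gröbner basis: {x + y^4 + y^2 + y, y^5 + y^4 - y^3 + y^2 - y}.

Same reduced basis, so the two generating sets span the same ideal.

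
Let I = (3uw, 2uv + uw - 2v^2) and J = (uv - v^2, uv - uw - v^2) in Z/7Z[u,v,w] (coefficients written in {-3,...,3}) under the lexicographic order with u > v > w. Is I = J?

Yes, the ideals are equal.

Equality of ideals is decidable: compute both reduced Gröbner bases (unique for the ordering) and check whether they agree.
Buchberger on the first generating set:
f_1 = 3uw, LT = uw.
f_2 = 2uv + uw - 2v^2, LT = uv.

S(f_1,f_2): lcm = uvw. S = 3uw^2 + v^2w.
  leading term uw^2: subtract (w)·f_1 from 3uw^2 + v^2w → v^2w
  leading term v^2w: no divisor's leading term divides it; move v^2w to the remainder.
  remainder v^2w ≠ 0; add g_3 = v^2w to the basis.

S(f_1,g_3): lcm = uv^2w. S = 0.
  remainder 0.

S(f_2,g_3): lcm = uv^2w. S = -3uvw^2 - v^3w.
  leading term uvw^2: subtract (-vw)·f_1 from -3uvw^2 - v^3w → -v^3w
  leading term v^3w: subtract (-v)·g_3 from -v^3w → 0
  remainder 0.

Every S-polynomial of the final basis reduces to 0, so we have a Gröbner basis.
Inter-reduce: drop elements whose leading term is divisible by another's, tail-reduce, and make monic.
Reduced Gröbner basis: {uv - v^2, uw, v^2w}.

Buchberger on the second generating set:
h_1 = uv - v^2, LT = uv.
h_2 = uv - uw - v^2, LT = uv.

S(h_1,h_2): lcm = uv. S = uw.
  leading term uw: no divisor's leading term divides it; move uw to the remainder.
  remainder uw ≠ 0; add k_3 = uw to the basis.

S(h_1,k_3): lcm = uvw. S = -v^2w.
  leading term v^2w: no divisor's leading term divides it; move -v^2w to the remainder.
  remainder -v^2w ≠ 0; add k_4 = -v^2w to the basis.

S(h_2,k_3): lcm = uvw. S = -uw^2 - v^2w.
  leading term uw^2: subtract (-w)·k_3 from -uw^2 - v^2w → -v^2w
  leading term v^2w: subtract (1)·k_4 from -v^2w → 0
  remainder 0.

S(h_1,k_4): lcm = uv^2w. S = -v^3w.
  leading term v^3w: subtract (v)·k_4 from -v^3w → 0
  remainder 0.

S(h_2,k_4): lcm = uv^2w. S = -uvw^2 - v^3w.
  leading term uvw^2: subtract (-w^2)·h_1 from -uvw^2 - v^3w → -v^3w - v^2w^2
  leading term v^3w: subtract (v)·k_4 from -v^3w - v^2w^2 → -v^2w^2
  leading term v^2w^2: subtract (w)·k_4 from -v^2w^2 → 0
  remainder 0.

S(k_3,k_4): lcm = uv^2w. S = 0.
  remainder 0.

Every S-polynomial of the final basis reduces to 0, so we have a Gröbner basis.
Inter-reduce: drop elements whose leading term is divisible by another's, tail-reduce, and make monic.
Reduced Gröbner basis: {uv - v^2, uw, v^2w}.

The two bases agree; hence the ideals are identical.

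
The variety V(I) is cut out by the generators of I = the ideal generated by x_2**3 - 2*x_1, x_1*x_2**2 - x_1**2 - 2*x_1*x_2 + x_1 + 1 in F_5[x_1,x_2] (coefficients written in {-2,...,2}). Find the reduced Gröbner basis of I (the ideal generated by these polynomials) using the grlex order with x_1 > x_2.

Buchberger's algorithm terminates because the ascending chain of leading-term ideals stabilizes.

f_1 = x_2**3 - 2*x_1, LT = x_2**3.
f_2 = x_1*x_2**2 - x_1**2 - 2*x_1*x_2 + x_1 + 1, LT = x_1*x_2**2.

S(f_1,f_2): lcm = x_1*x_2**3. S = x_1**2*x_2 + 2*x_1*x_2**2 - 2*x_1**2 - x_1*x_2 - x_2.
  reduce S modulo (f_1, f_2):
  remainder x_1**2*x_2 - 2*x_1*x_2 - 2*x_1 - x_2 - 2 ≠ 0; add g_3 = x_1**2*x_2 - 2*x_1*x_2 - 2*x_1 - x_2 - 2 to the basis.

S(f_1,g_3): lcm = x_1**2*x_2**3. S = 2*x_1*x_2**3 - 2*x_1**3 + 2*x_1*x_2**2 + x_2**3 + 2*x_2**2.
  reduce S modulo (f_1, f_2, g_3):
  remainder -2*x_1**3 + x_1**2 - x_1*x_2 + 2*x_2**2 - 2 ≠ 0; add g_4 = -2*x_1**3 + x_1**2 - x_1*x_2 + 2*x_2**2 - 2 to the basis.

The other S-polynomials (S(f_2,g_3), S(f_1,g_4), S(f_2,g_4), S(g_3,g_4)) all reduce to 0 modulo the current basis, so we have a Gröbner basis.

G = {x_1**3 + 2*x_1**2 - 2*x_1*x_2 - x_2**2 + 1, x_1**2*x_2 - 2*x_1*x_2 - 2*x_1 - x_2 - 2, x_1*x_2**2 - x_1**2 - 2*x_1*x_2 + x_1 + 1, x_2**3 - 2*x_1}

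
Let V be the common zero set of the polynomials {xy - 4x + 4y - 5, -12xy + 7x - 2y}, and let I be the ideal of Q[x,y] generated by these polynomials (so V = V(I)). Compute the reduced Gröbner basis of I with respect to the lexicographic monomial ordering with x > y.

G = {x - 46/41y + 60/41, y^2 - 40/23y + 35/46}

f_1 = xy - 4x + 4y - 5, LT = xy.
f_2 = -12xy + 7x - 2y, LT = xy.

S(f_1,f_2): lcm = xy. S = -41/12x + 23/6y - 5.
  leading term x: no divisor's leading term divides it; move -41/12x to the remainder.
  leading term y: no divisor's leading term divides it; move 23/6y to the remainder.
  leading term 1: no divisor's leading term divides it; move -5 to the remainder.
  remainder -41/12x + 23/6y - 5 ≠ 0; add g_3 = -41/12x + 23/6y - 5 to the basis.

S(f_1,g_3): lcm = xy. S = -4x + 46/41y^2 + 104/41y - 5.
  leading term x: subtract (48/41)·g_3 from -4x + 46/41y^2 + 104/41y - 5 → 46/41y^2 - 80/41y + 35/41
  leading term y^2: no divisor's leading term divides it; move 46/41y^2 to the remainder.
  leading term y: no divisor's leading term divides it; move -80/41y to the remainder.
  leading term 1: no divisor's leading term divides it; move 35/41 to the remainder.
  remainder 46/41y^2 - 80/41y + 35/41 ≠ 0; add g_4 = 46/41y^2 - 80/41y + 35/41 to the basis.

S(f_2,g_3): lcm = xy. S = -7/12x + 46/41y^2 - 319/246y.
  leading term x: subtract (7/41)·g_3 from -7/12x + 46/41y^2 - 319/246y → 46/41y^2 - 80/41y + 35/41
  leading term y^2: subtract (1)·g_4 from 46/41y^2 - 80/41y + 35/41 → 0
  remainder 0.

S(f_1,g_4): lcm = xy^2. S = -52/23xy - 35/46x + 4y^2 - 5y.
  leading term xy: subtract (-52/23)·f_1 from -52/23xy - 35/46x + 4y^2 - 5y → -451/46x + 4y^2 + 93/23y - 260/23
  leading term x: subtract (66/23)·g_3 from -451/46x + 4y^2 + 93/23y - 260/23 → 4y^2 - 160/23y + 70/23
  leading term y^2: subtract (82/23)·g_4 from 4y^2 - 160/23y + 70/23 → 0
  remainder 0.

S(f_2,g_4): lcm = xy^2. S = 319/276xy - 35/46x + 1/6y^2.
  leading term xy: subtract (319/276)·f_1 from 319/276xy - 35/46x + 1/6y^2 → 533/138x + 1/6y^2 - 319/69y + 1595/276
  leading term x: subtract (-26/23)·g_3 from 533/138x + 1/6y^2 - 319/69y + 1595/276 → 1/6y^2 - 20/69y + 35/276
  leading term y^2: subtract (41/276)·g_4 from 1/6y^2 - 20/69y + 35/276 → 0
  remainder 0.

S(g_3,g_4): leading monomials are coprime, so the S-polynomial reduces to 0 (Buchberger's first criterion).
Every S-polynomial of the final basis reduces to 0, so we have a Gröbner basis.
Inter-reduce: drop elements whose leading term is divisible by another's, tail-reduce, and make monic.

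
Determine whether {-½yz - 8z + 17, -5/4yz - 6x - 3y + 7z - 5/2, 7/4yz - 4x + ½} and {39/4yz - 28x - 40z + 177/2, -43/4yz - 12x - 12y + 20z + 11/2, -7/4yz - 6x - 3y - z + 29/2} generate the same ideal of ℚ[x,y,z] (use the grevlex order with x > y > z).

Two ideals are equal iff their reduced Gröbner bases coincide (the reduced basis is unique for a fixed ordering).
Buchberger on the first generating set:
f_1 = -½yz - 8z + 17, LT = yz.
f_2 = -5/4yz - 6x - 3y + 7z - 5/2, LT = yz.
f_3 = 7/4yz - 4x + ½, LT = yz.

S(f_1,f_2): lcm = yz. S = -24/5x - 12/5y + 108/5z - 36.
  reduce S modulo (f_1, f_2, f_3):
  remainder -24/5x - 12/5y + 108/5z - 36 ≠ 0; add g_4 = -24/5x - 12/5y + 108/5z - 36 to the basis.

S(f_1,f_3): lcm = yz. S = 16/7x + 16z - 240/7.
  reduce S modulo (f_1, f_2, f_3, g_4):
  remainder -8/7y + 184/7z - 360/7 ≠ 0; add g_5 = -8/7y + 184/7z - 360/7 to the basis.

S(f_1,g_5): lcm = yz. S = 23z² - 29z - 34.
  reduce S modulo (f_1, f_2, f_3, g_4, g_5):
  remainder 23z² - 29z - 34 ≠ 0; add g_6 = 23z² - 29z - 34 to the basis.

The other S-polynomials (S(f_2,f_3), S(f_1,g_4), S(f_2,g_4), S(f_3,g_4), S(f_2,g_5), S(f_3,g_5), S(g_4,g_5), S(f_1,g_6), S(f_2,g_6), S(f_3,g_6), S(g_4,g_6), S(g_5,g_6)) all reduce to 0 modulo the current basis, so we have a Gröbner basis.
Inter-reduce: drop elements whose leading term is divisible by another's, tail-reduce, and make monic.
Reduced Gröbner basis: {z² - 29/23z - 34/23, x + 7z - 15, y - 23z + 45}.

Buchberger on the second generating set:
h_1 = 39/4yz - 28x - 40z + 177/2, LT = yz.
h_2 = -43/4yz - 12x - 12y + 20z + 11/2, LT = yz.
h_3 = -7/4yz - 6x - 3y - z + 29/2, LT = yz.

S(h_1,h_2): lcm = yz. S = -6688/1677x - 48/43y - 3760/1677z + 5360/559.
  reduce S modulo (h_1, h_2, h_3):
  remainder -6688/1677x - 48/43y - 3760/1677z + 5360/559 ≠ 0; add k_4 = -6688/1677x - 48/43y - 3760/1677z + 5360/559 to the basis.

S(h_1,h_3): lcm = yz. S = -1720/273x - 12/7y - 1276/273z + 1580/91.
  reduce S modulo (h_1, h_2, h_3, k_4):
  remainder 72/1463y - 1656/1463z + 3240/1463 ≠ 0; add k_5 = 72/1463y - 1656/1463z + 3240/1463 to the basis.

S(h_1,k_5): lcm = yz. S = 23z² - 112/39x - 1915/39z + 118/13.
  reduce S modulo (h_1, h_2, h_3, k_4, k_5):
  remainder 23z² - 29z - 34 ≠ 0; add k_6 = 23z² - 29z - 34 to the basis.

The other S-polynomials (S(h_2,h_3), S(h_1,k_4), S(h_2,k_4), S(h_3,k_4), S(h_2,k_5), S(h_3,k_5), S(k_4,k_5), S(h_1,k_6), S(h_2,k_6), S(h_3,k_6), S(k_4,k_6), S(k_5,k_6)) all reduce to 0 modulo the current basis, so we have a Gröbner basis.
Inter-reduce: drop elements whose leading term is divisible by another's, tail-reduce, and make monic.
Reduced Gröbner basis: {z² - 29/23z - 34/23, x + 7z - 15, y - 23z + 45}.

The two bases agree; hence the ideals are identical.

Yes, the ideals are equal.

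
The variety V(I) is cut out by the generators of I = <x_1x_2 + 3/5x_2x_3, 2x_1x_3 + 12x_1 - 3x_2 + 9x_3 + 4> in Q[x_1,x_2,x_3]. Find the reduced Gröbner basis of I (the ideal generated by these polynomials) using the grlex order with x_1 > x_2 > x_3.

f_1 = x_1x_2 + 3/5x_2x_3, LT = x_1x_2.
f_2 = 2x_1x_3 + 12x_1 - 3x_2 + 9x_3 + 4, LT = x_1x_3.

S(f_1,f_2): lcm = x_1x_2x_3. S = 3/5x_2x_3^2 - 6x_1x_2 + 3/2x_2^2 - 9/2x_2x_3 - 2x_2.
  leading term x_2x_3^2: no divisor's leading term divides it; move 3/5x_2x_3^2 to the remainder.
  leading term x_1x_2: subtract (-6)·f_1 from -6x_1x_2 + 3/2x_2^2 - 9/2x_2x_3 - 2x_2 → 3/2x_2^2 - 9/10x_2x_3 - 2x_2
  leading term x_2^2: no divisor's leading term divides it; move 3/2x_2^2 to the remainder.
  leading term x_2x_3: no divisor's leading term divides it; move -9/10x_2x_3 to the remainder.
  leading term x_2: no divisor's leading term divides it; move -2x_2 to the remainder.
  remainder 3/5x_2x_3^2 + 3/2x_2^2 - 9/10x_2x_3 - 2x_2 ≠ 0; add g_3 = 3/5x_2x_3^2 + 3/2x_2^2 - 9/10x_2x_3 - 2x_2 to the basis.

The other S-polynomials (S(f_1,g_3), S(f_2,g_3)) all reduce to 0 modulo the current basis, so we have a Gröbner basis.

G = {x_2x_3^2 + 5/2x_2^2 - 3/2x_2x_3 - 10/3x_2, x_1x_2 + 3/5x_2x_3, x_1x_3 + 6x_1 - 3/2x_2 + 9/2x_3 + 2}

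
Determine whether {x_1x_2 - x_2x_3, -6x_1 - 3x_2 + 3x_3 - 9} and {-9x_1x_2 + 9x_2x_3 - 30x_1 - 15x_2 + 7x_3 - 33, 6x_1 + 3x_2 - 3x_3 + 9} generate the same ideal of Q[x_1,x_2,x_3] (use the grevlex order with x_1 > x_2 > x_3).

No, the ideals differ.

Since reduced Gröbner bases are canonical representatives of ideals under a given ordering, it suffices to compute and compare them.
Buchberger on the first generating set:
f_1 = x_1x_2 - x_2x_3, LT = x_1x_2.
f_2 = -6x_1 - 3x_2 + 3x_3 - 9, LT = x_1.

S(f_1,f_2): lcm = x_1x_2. S = -1/2x_2^2 - 1/2x_2x_3 - 3/2x_2.
  leading term x_2^2: no divisor's leading term divides it; move -1/2x_2^2 to the remainder.
  leading term x_2x_3: no divisor's leading term divides it; move -1/2x_2x_3 to the remainder.
  leading term x_2: no divisor's leading term divides it; move -3/2x_2 to the remainder.
  remainder -1/2x_2^2 - 1/2x_2x_3 - 3/2x_2 ≠ 0; add g_3 = -1/2x_2^2 - 1/2x_2x_3 - 3/2x_2 to the basis.

The other S-polynomials (S(f_1,g_3), S(f_2,g_3)) all reduce to 0 modulo the current basis, so we have a Gröbner basis.
Inter-reduce: drop elements whose leading term is divisible by another's, tail-reduce, and make monic.
Reduced Gröbner basis: {x_2^2 + x_2x_3 + 3x_2, x_1 + 1/2x_2 - 1/2x_3 + 3/2}.

Buchberger on the second generating set:
h_1 = -9x_1x_2 + 9x_2x_3 - 30x_1 - 15x_2 + 7x_3 - 33, LT = x_1x_2.
h_2 = 6x_1 + 3x_2 - 3x_3 + 9, LT = x_1.

S(h_1,h_2): lcm = x_1x_2. S = -1/2x_2^2 - 1/2x_2x_3 + 10/3x_1 + 1/6x_2 - 7/9x_3 + 11/3.
  leading term x_2^2: no divisor's leading term divides it; move -1/2x_2^2 to the remainder.
  leading term x_2x_3: no divisor's leading term divides it; move -1/2x_2x_3 to the remainder.
  leading term x_1: subtract (5/9)·h_2 from 10/3x_1 + 1/6x_2 - 7/9x_3 + 11/3 → -3/2x_2 + 8/9x_3 - 4/3
  leading term x_2: no divisor's leading term divides it; move -3/2x_2 to the remainder.
  leading term x_3: no divisor's leading term divides it; move 8/9x_3 to the remainder.
  leading term 1: no divisor's leading term divides it; move -4/3 to the remainder.
  remainder -1/2x_2^2 - 1/2x_2x_3 - 3/2x_2 + 8/9x_3 - 4/3 ≠ 0; add k_3 = -1/2x_2^2 - 1/2x_2x_3 - 3/2x_2 + 8/9x_3 - 4/3 to the basis.

The other S-polynomials (S(h_1,k_3), S(h_2,k_3)) all reduce to 0 modulo the current basis, so we have a Gröbner basis.
Inter-reduce: drop elements whose leading term is divisible by another's, tail-reduce, and make monic.
Reduced Gröbner basis: {x_2^2 + x_2x_3 + 3x_2 - 16/9x_3 + 8/3, x_1 + 1/2x_2 - 1/2x_3 + 3/2}.

The bases are distinct; the ideals are different.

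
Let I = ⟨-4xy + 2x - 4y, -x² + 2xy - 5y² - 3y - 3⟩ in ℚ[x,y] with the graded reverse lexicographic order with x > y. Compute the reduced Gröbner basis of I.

f_1 = -4xy + 2x - 4y, LT = xy.
f_2 = -x² + 2xy - 5y² - 3y - 3, LT = x².

S(f_1,f_2): lcm = x²y. S = 2xy² - 5y³ - ½x² + xy - 3y² - 3y.
  leading term xy²: subtract (-½y)·f_1 from 2xy² - 5y³ - ½x² + xy - 3y² - 3y → -5y³ - ½x² + 2xy - 5y² - 3y
  leading term y³: no divisor's leading term divides it; move -5y³ to the remainder.
  leading term x²: subtract (½)·f_2 from -½x² + 2xy - 5y² - 3y → xy - 5/2y² - 3/2y + 3/2
  leading term xy: subtract (-¼)·f_1 from xy - 5/2y² - 3/2y + 3/2 → -5/2y² + ½x - 5/2y + 3/2
  leading term y²: no divisor's leading term divides it; move -5/2y² to the remainder.
  leading term x: no divisor's leading term divides it; move ½x to the remainder.
  leading term y: no divisor's leading term divides it; move -5/2y to the remainder.
  leading term 1: no divisor's leading term divides it; move 3/2 to the remainder.
  remainder -5y³ - 5/2y² + ½x - 5/2y + 3/2 ≠ 0; add g_3 = -5y³ - 5/2y² + ½x - 5/2y + 3/2 to the basis.

The other S-polynomials (S(f_1,g_3), S(f_2,g_3)) all reduce to 0 modulo the current basis, so we have a Gröbner basis.

G = {y³ + ½y² - 1/10x + ½y - 3/10, x² + 5y² - x + 5y + 3, xy - ½x + y}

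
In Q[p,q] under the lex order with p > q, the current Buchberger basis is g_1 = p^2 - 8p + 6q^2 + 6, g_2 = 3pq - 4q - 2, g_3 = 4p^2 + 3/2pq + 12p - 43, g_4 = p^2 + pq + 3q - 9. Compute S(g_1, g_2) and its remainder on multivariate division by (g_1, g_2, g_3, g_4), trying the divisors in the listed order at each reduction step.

S(g_1, g_2) = -20/3pq + 2/3p + 6q^3 + 6q; remainder on division = 2/3p + 6q^3 - 26/9q - 40/9.

lcm(LM(g_1), LM(g_2)) = p^2q.
S = (lcm/LT(g_1))·g_1 − (lcm/LT(g_2))·g_2 = -20/3pq + 2/3p + 6q^3 + 6q.
Reduce S modulo (g_1, g_2, g_3, g_4) in that order:
  leading term pq: subtract (-20/9)·g_2 from -20/3pq + 2/3p + 6q^3 + 6q → 2/3p + 6q^3 - 26/9q - 40/9
  leading term p: no divisor's leading term divides it; move 2/3p to the remainder.
  leading term q^3: no divisor's leading term divides it; move 6q^3 to the remainder.
  leading term q: no divisor's leading term divides it; move -26/9q to the remainder.
  leading term 1: no divisor's leading term divides it; move -40/9 to the remainder.
The remainder 2/3p + 6q^3 - 26/9q - 40/9 is nonzero, so it would be added as the next basis element.
This is the inner loop of Buchberger's algorithm — each nonzero remainder becomes a new basis element.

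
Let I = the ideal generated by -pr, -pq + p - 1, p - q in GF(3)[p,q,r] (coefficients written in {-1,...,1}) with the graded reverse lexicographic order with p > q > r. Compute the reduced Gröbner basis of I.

G = {q^2 - q + 1, p - q, r}

f_1 = -pr, LT = pr.
f_2 = -pq + p - 1, LT = pq.
f_3 = p - q, LT = p.

S(f_1,f_2): lcm = pqr. S = pr - r.
  leading term pr: subtract (-1)·f_1 from pr - r → -r
  leading term r: no divisor's leading term divides it; move -r to the remainder.
  remainder -r ≠ 0; add g_4 = -r to the basis.

S(f_1,f_3): lcm = pr. S = qr.
  leading term qr: subtract (-q)·g_4 from qr → 0
  remainder 0.

S(f_2,f_3): lcm = pq. S = q^2 - p + 1.
  leading term q^2: no divisor's leading term divides it; move q^2 to the remainder.
  leading term p: subtract (-1)·f_3 from -p + 1 → -q + 1
  leading term q: no divisor's leading term divides it; move -q to the remainder.
  leading term 1: no divisor's leading term divides it; move 1 to the remainder.
  remainder q^2 - q + 1 ≠ 0; add g_5 = q^2 - q + 1 to the basis.

S(f_1,g_4): lcm = pr. S = 0.
  remainder 0.

S(f_2,g_4): leading monomials are coprime, so the S-polynomial reduces to 0 (Buchberger's first criterion).
S(f_3,g_4): leading monomials are coprime, so the S-polynomial reduces to 0 (Buchberger's first criterion).
S(f_1,g_5): leading monomials are coprime, so the S-polynomial reduces to 0 (Buchberger's first criterion).
S(f_2,g_5): lcm = pq^2. S = -p + q.
  leading term p: subtract (-1)·f_3 from -p + q → 0
  remainder 0.

S(f_3,g_5): leading monomials are coprime, so the S-polynomial reduces to 0 (Buchberger's first criterion).
S(g_4,g_5): leading monomials are coprime, so the S-polynomial reduces to 0 (Buchberger's first criterion).
Every S-polynomial of the final basis reduces to 0, so we have a Gröbner basis.
Inter-reduce: drop elements whose leading term is divisible by another's, tail-reduce, and make monic.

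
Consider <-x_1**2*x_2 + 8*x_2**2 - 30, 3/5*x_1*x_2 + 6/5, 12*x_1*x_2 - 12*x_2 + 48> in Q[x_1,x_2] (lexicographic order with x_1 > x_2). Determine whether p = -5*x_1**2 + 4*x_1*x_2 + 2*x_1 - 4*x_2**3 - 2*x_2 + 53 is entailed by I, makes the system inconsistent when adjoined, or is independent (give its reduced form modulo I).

First compute the reduced Gröbner basis of I by Buchberger's algorithm.
f_1 = -x_1**2*x_2 + 8*x_2**2 - 30, LT = x_1**2*x_2.
f_2 = 3/5*x_1*x_2 + 6/5, LT = x_1*x_2.
f_3 = 12*x_1*x_2 - 12*x_2 + 48, LT = x_1*x_2.

S(f_1,f_2): lcm = x_1**2*x_2. S = -2*x_1 - 8*x_2**2 + 30.
  leading term x_1: no divisor's leading term divides it; move -2*x_1 to the remainder.
  leading term x_2**2: no divisor's leading term divides it; move -8*x_2**2 to the remainder.
  leading term 1: no divisor's leading term divides it; move 30 to the remainder.
  remainder -2*x_1 - 8*x_2**2 + 30 ≠ 0; add h_4 = -2*x_1 - 8*x_2**2 + 30 to the basis.

S(f_1,f_3): lcm = x_1**2*x_2. S = x_1*x_2 - 4*x_1 - 8*x_2**2 + 30.
  leading term x_1*x_2: subtract (5/3)·f_2 from x_1*x_2 - 4*x_1 - 8*x_2**2 + 30 → -4*x_1 - 8*x_2**2 + 28
  leading term x_1: subtract (2)·h_4 from -4*x_1 - 8*x_2**2 + 28 → 8*x_2**2 - 32
  leading term x_2**2: no divisor's leading term divides it; move 8*x_2**2 to the remainder.
  leading term 1: no divisor's leading term divides it; move -32 to the remainder.
  remainder 8*x_2**2 - 32 ≠ 0; add h_5 = 8*x_2**2 - 32 to the basis.

S(f_2,f_3): lcm = x_1*x_2. S = x_2 - 2.
  leading term x_2: no divisor's leading term divides it; move x_2 to the remainder.
  leading term 1: no divisor's leading term divides it; move -2 to the remainder.
  remainder x_2 - 2 ≠ 0; add h_6 = x_2 - 2 to the basis.

S(f_1,h_4): lcm = x_1**2*x_2. S = -4*x_1*x_2**3 + 15*x_1*x_2 - 8*x_2**2 + 30.
  leading term x_1*x_2**3: subtract (-20/3*x_2**2)·f_2 from -4*x_1*x_2**3 + 15*x_1*x_2 - 8*x_2**2 + 30 → 15*x_1*x_2 + 30
  leading term x_1*x_2: subtract (25)·f_2 from 15*x_1*x_2 + 30 → 0
  remainder 0.

S(f_2,h_4): lcm = x_1*x_2. S = -4*x_2**3 + 15*x_2 + 2.
  leading term x_2**3: subtract (-1/2*x_2)·h_5 from -4*x_2**3 + 15*x_2 + 2 → -x_2 + 2
  leading term x_2: subtract (-1)·h_6 from -x_2 + 2 → 0
  remainder 0.

S(f_3,h_4): lcm = x_1*x_2. S = -4*x_2**3 + 14*x_2 + 4.
  leading term x_2**3: subtract (-1/2*x_2)·h_5 from -4*x_2**3 + 14*x_2 + 4 → -2*x_2 + 4
  leading term x_2: subtract (-2)·h_6 from -2*x_2 + 4 → 0
  remainder 0.

S(f_1,h_5): lcm = x_1**2*x_2**2. S = 4*x_1**2 - 8*x_2**3 + 30*x_2.
  leading term x_1**2: subtract (-2*x_1)·h_4 from 4*x_1**2 - 8*x_2**3 + 30*x_2 → -16*x_1*x_2**2 + 60*x_1 - 8*x_2**3 + 30*x_2
  leading term x_1*x_2**2: subtract (-80/3*x_2)·f_2 from -16*x_1*x_2**2 + 60*x_1 - 8*x_2**3 + 30*x_2 → 60*x_1 - 8*x_2**3 + 62*x_2
  leading term x_1: subtract (-30)·h_4 from 60*x_1 - 8*x_2**3 + 62*x_2 → -8*x_2**3 - 240*x_2**2 + 62*x_2 + 900
  leading term x_2**3: subtract (-x_2)·h_5 from -8*x_2**3 - 240*x_2**2 + 62*x_2 + 900 → -240*x_2**2 + 30*x_2 + 900
  leading term x_2**2: subtract (-30)·h_5 from -240*x_2**2 + 30*x_2 + 900 → 30*x_2 - 60
  leading term x_2: subtract (30)·h_6 from 30*x_2 - 60 → 0
  remainder 0.

S(f_2,h_5): lcm = x_1*x_2**2. S = 4*x_1 + 2*x_2.
  leading term x_1: subtract (-2)·h_4 from 4*x_1 + 2*x_2 → -16*x_2**2 + 2*x_2 + 60
  leading term x_2**2: subtract (-2)·h_5 from -16*x_2**2 + 2*x_2 + 60 → 2*x_2 - 4
  leading term x_2: subtract (2)·h_6 from 2*x_2 - 4 → 0
  remainder 0.

S(f_3,h_5): lcm = x_1*x_2**2. S = 4*x_1 - x_2**2 + 4*x_2.
  leading term x_1: subtract (-2)·h_4 from 4*x_1 - x_2**2 + 4*x_2 → -17*x_2**2 + 4*x_2 + 60
  leading term x_2**2: subtract (-17/8)·h_5 from -17*x_2**2 + 4*x_2 + 60 → 4*x_2 - 8
  leading term x_2: subtract (4)·h_6 from 4*x_2 - 8 → 0
  remainder 0.

S(h_4,h_5): leading monomials are coprime, so the S-polynomial reduces to 0 (Buchberger's first criterion).
S(f_1,h_6): lcm = x_1**2*x_2. S = 2*x_1**2 - 8*x_2**2 + 30.
  leading term x_1**2: subtract (-x_1)·h_4 from 2*x_1**2 - 8*x_2**2 + 30 → -8*x_1*x_2**2 + 30*x_1 - 8*x_2**2 + 30
  leading term x_1*x_2**2: subtract (-40/3*x_2)·f_2 from -8*x_1*x_2**2 + 30*x_1 - 8*x_2**2 + 30 → 30*x_1 - 8*x_2**2 + 16*x_2 + 30
  leading term x_1: subtract (-15)·h_4 from 30*x_1 - 8*x_2**2 + 16*x_2 + 30 → -128*x_2**2 + 16*x_2 + 480
  leading term x_2**2: subtract (-16)·h_5 from -128*x_2**2 + 16*x_2 + 480 → 16*x_2 - 32
  leading term x_2: subtract (16)·h_6 from 16*x_2 - 32 → 0
  remainder 0.

S(f_2,h_6): lcm = x_1*x_2. S = 2*x_1 + 2.
  leading term x_1: subtract (-1)·h_4 from 2*x_1 + 2 → -8*x_2**2 + 32
  leading term x_2**2: subtract (-1)·h_5 from -8*x_2**2 + 32 → 0
  remainder 0.

S(f_3,h_6): lcm = x_1*x_2. S = 2*x_1 - x_2 + 4.
  leading term x_1: subtract (-1)·h_4 from 2*x_1 - x_2 + 4 → -8*x_2**2 - x_2 + 34
  leading term x_2**2: subtract (-1)·h_5 from -8*x_2**2 - x_2 + 34 → -x_2 + 2
  leading term x_2: subtract (-1)·h_6 from -x_2 + 2 → 0
  remainder 0.

S(h_4,h_6): leading monomials are coprime, so the S-polynomial reduces to 0 (Buchberger's first criterion).
S(h_5,h_6): lcm = x_2**2. S = 2*x_2 - 4.
  leading term x_2: subtract (2)·h_6 from 2*x_2 - 4 → 0
  remainder 0.

Every S-polynomial of the final basis reduces to 0, so we have a Gröbner basis.
Inter-reduce: drop elements whose leading term is divisible by another's, tail-reduce, and make monic.
Reduced Gröbner basis: {x_1 + 1, x_2 - 2}.
Label its elements g_1 = x_1 + 1, g_2 = x_2 - 2.

Reduce p = -5*x_1**2 + 4*x_1*x_2 + 2*x_1 - 4*x_2**3 - 2*x_2 + 53 modulo G:
  leading term x_1**2: subtract (-5*x_1)·g_1 from -5*x_1**2 + 4*x_1*x_2 + 2*x_1 - 4*x_2**3 - 2*x_2 + 53 → 4*x_1*x_2 + 7*x_1 - 4*x_2**3 - 2*x_2 + 53
  leading term x_1*x_2: subtract (4*x_2)·g_1 from 4*x_1*x_2 + 7*x_1 - 4*x_2**3 - 2*x_2 + 53 → 7*x_1 - 4*x_2**3 - 6*x_2 + 53
  leading term x_1: subtract (7)·g_1 from 7*x_1 - 4*x_2**3 - 6*x_2 + 53 → -4*x_2**3 - 6*x_2 + 46
  leading term x_2**3: subtract (-4*x_2**2)·g_2 from -4*x_2**3 - 6*x_2 + 46 → -8*x_2**2 - 6*x_2 + 46
  leading term x_2**2: subtract (-8*x_2)·g_2 from -8*x_2**2 - 6*x_2 + 46 → -22*x_2 + 46
  leading term x_2: subtract (-22)·g_2 from -22*x_2 + 46 → 2
  leading term 1: no divisor's leading term divides it; move 2 to the remainder.
  normal form = 2.
The normal form is nonzero, so p ∉ I. Since p minus its normal form lies in I, I + (p) = I + (r) where r = 2; decide whether this ideal is the whole ring.
Here r = 2 is a nonzero constant, hence a unit: 1 ∈ I + (p), the Gröbner basis of I + (p) is {1}, and the enlarged system has no common solution — adjoining p is inconsistent.

The remainder on division by a Gröbner basis is unique — it is the normal form.

Adjoining -5*x_1**2 + 4*x_1*x_2 + 2*x_1 - 4*x_2**3 - 2*x_2 + 53 makes the ideal the whole ring: the system is inconsistent.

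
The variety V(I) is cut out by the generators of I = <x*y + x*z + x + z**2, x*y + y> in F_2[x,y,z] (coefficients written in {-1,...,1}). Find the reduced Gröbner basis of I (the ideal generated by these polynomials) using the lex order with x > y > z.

G = {x*y + y, x*z + x + y + z**2, y**2 + y*z**2 + y*z + y}

Buchberger's algorithm terminates because the ascending chain of leading-term ideals stabilizes.

f_1 = x*y + x*z + x + z**2, LT = x*y.
f_2 = x*y + y, LT = x*y.

S(f_1,f_2): lcm = x*y. S = x*z + x + y + z**2.
  reduce S modulo (f_1, f_2):
  remainder x*z + x + y + z**2 ≠ 0; add g_3 = x*z + x + y + z**2 to the basis.

S(f_1,g_3): lcm = x*y*z. S = x*y + x*z**2 + x*z + y**2 + y*z**2 + z**3.
  reduce S modulo (f_1, f_2, g_3):
  remainder y**2 + y*z**2 + y*z + y ≠ 0; add g_4 = y**2 + y*z**2 + y*z + y to the basis.

The other S-polynomials (S(f_2,g_3), S(f_1,g_4), S(f_2,g_4), S(g_3,g_4)) all reduce to 0 modulo the current basis, so we have a Gröbner basis.
Inter-reduce: drop elements whose leading term is divisible by another's, tail-reduce, and make monic.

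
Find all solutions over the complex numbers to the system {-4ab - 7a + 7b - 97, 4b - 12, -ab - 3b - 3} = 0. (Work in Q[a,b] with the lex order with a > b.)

Compute a lex Gröbner basis by Buchberger's algorithm.
f_1 = -4ab - 7a + 7b - 97, LT = ab.
f_2 = 4b - 12, LT = b.
f_3 = -ab - 3b - 3, LT = ab.

S(f_1,f_2): lcm = ab. S = 19/4a - 7/4b + 97/4.
  leading term a: no divisor's leading term divides it; move 19/4a to the remainder.
  leading term b: subtract (-7/16)·f_2 from -7/4b + 97/4 → 19
  leading term 1: no divisor's leading term divides it; move 19 to the remainder.
  remainder 19/4a + 19 ≠ 0; add h_4 = 19/4a + 19 to the basis.

The other S-polynomials (S(f_1,f_3), S(f_2,f_3), S(f_1,h_4), S(f_2,h_4), S(f_3,h_4)) all reduce to 0 modulo the current basis, so we have a Gröbner basis.
Inter-reduce: drop elements whose leading term is divisible by another's, tail-reduce, and make monic.
Reduced Gröbner basis: {a + 4, b - 3}.

From the last basis element, b - 3 = 0, so b takes values in {3}. Each choice, substituted upward through the basis, yields the corresponding point(s) of the solution set.
  b = 3: the earlier basis element becomes a + 4 = 0, giving a = -4 — point (-4, 3).
This is the nonlinear analogue of row-reducing a linear system.

{(-4, 3)}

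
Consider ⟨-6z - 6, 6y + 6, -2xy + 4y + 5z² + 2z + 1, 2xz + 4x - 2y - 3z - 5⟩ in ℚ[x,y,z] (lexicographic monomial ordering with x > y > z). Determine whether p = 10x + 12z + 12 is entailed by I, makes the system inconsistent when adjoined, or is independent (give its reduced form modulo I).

First compute the reduced Gröbner basis of I by Buchberger's algorithm.
f_1 = -6z - 6, LT = z.
f_2 = 6y + 6, LT = y.
f_3 = -2xy + 4y + 5z² + 2z + 1, LT = xy.
f_4 = 2xz + 4x - 2y - 3z - 5, LT = xz.

S(f_1,f_4): lcm = xz. S = -x + y + 3/2z + 5/2.
  leading term x: no divisor's leading term divides it; move -x to the remainder.
  leading term y: subtract (⅙)·f_2 from y + 3/2z + 5/2 → 3/2z + 3/2
  leading term z: subtract (-¼)·f_1 from 3/2z + 3/2 → 0
  remainder -x ≠ 0; add h_5 = -x to the basis.

The other S-polynomials (S(f_1,f_2), S(f_1,f_3), S(f_2,f_3), S(f_2,f_4), S(f_3,f_4), S(f_1,h_5), S(f_2,h_5), S(f_3,h_5), S(f_4,h_5)) all reduce to 0 modulo the current basis, so we have a Gröbner basis.
Inter-reduce: drop elements whose leading term is divisible by another's, tail-reduce, and make monic.
Reduced Gröbner basis: {x, y + 1, z + 1}.
Label its elements g_1 = x, g_2 = y + 1, g_3 = z + 1.

Reduce p = 10x + 12z + 12 modulo G:
  leading term x: subtract (10)·g_1 from 10x + 12z + 12 → 12z + 12
  leading term z: subtract (12)·g_3 from 12z + 12 → 0
  normal form = 0.
Since the normal form is 0, p ∈ I.

Ideal membership is decidable via reduction modulo a Gröbner basis.

10x + 12z + 12 lies in I (it reduces to 0).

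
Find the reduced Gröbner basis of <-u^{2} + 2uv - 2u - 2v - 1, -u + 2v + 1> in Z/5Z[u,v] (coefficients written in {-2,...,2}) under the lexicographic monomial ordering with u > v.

G = {u, v - 2}

f_1 = -u^{2} + 2uv - 2u - 2v - 1, LT = u^{2}.
f_2 = -u + 2v + 1, LT = u.

S(f_1,f_2): lcm = u^{2}. S = -2u + 2v + 1.
  leading term u: subtract (2)·f_2 from -2u + 2v + 1 → -2v - 1
  leading term v: no divisor's leading term divides it; move -2v to the remainder.
  leading term 1: no divisor's leading term divides it; move -1 to the remainder.
  remainder -2v - 1 ≠ 0; add g_3 = -2v - 1 to the basis.

The other S-polynomials (S(f_1,g_3), S(f_2,g_3)) all reduce to 0 modulo the current basis, so we have a Gröbner basis.
Inter-reduce: drop elements whose leading term is divisible by another's, tail-reduce, and make monic.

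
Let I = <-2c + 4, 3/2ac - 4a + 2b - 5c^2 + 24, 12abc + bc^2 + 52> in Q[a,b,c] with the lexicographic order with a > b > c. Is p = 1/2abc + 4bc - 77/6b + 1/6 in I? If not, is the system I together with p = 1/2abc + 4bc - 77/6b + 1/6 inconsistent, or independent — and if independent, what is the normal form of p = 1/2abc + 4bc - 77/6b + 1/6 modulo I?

First compute the reduced Gröbner basis of I by Buchberger's algorithm.
f_1 = -2c + 4, LT = c.
f_2 = 3/2ac - 4a + 2b - 5c^2 + 24, LT = ac.
f_3 = 12abc + bc^2 + 52, LT = abc.

S(f_1,f_2): lcm = ac. S = 2/3a - 4/3b + 10/3c^2 - 16.
  leading term a: no divisor's leading term divides it; move 2/3a to the remainder.
  leading term b: no divisor's leading term divides it; move -4/3b to the remainder.
  leading term c^2: subtract (-5/3c)·f_1 from 10/3c^2 - 16 → 20/3c - 16
  leading term c: subtract (-10/3)·f_1 from 20/3c - 16 → -8/3
  leading term 1: no divisor's leading term divides it; move -8/3 to the remainder.
  remainder 2/3a - 4/3b - 8/3 ≠ 0; add h_4 = 2/3a - 4/3b - 8/3 to the basis.

S(f_1,f_3): lcm = abc. S = -2ab - 1/12bc^2 - 13/3.
  leading term ab: subtract (-3b)·h_4 from -2ab - 1/12bc^2 - 13/3 → -4b^2 - 1/12bc^2 - 8b - 13/3
  leading term b^2: no divisor's leading term divides it; move -4b^2 to the remainder.
  leading term bc^2: subtract (1/24bc)·f_1 from -1/12bc^2 - 8b - 13/3 → -1/6bc - 8b - 13/3
  leading term bc: subtract (1/12b)·f_1 from -1/6bc - 8b - 13/3 → -25/3b - 13/3
  leading term b: no divisor's leading term divides it; move -25/3b to the remainder.
  leading term 1: no divisor's leading term divides it; move -13/3 to the remainder.
  remainder -4b^2 - 25/3b - 13/3 ≠ 0; add h_5 = -4b^2 - 25/3b - 13/3 to the basis.

S(f_2,f_3): lcm = abc. S = -8/3ab + 4/3b^2 - 41/12bc^2 + 16b - 13/3.
  leading term ab: subtract (-4b)·h_4 from -8/3ab + 4/3b^2 - 41/12bc^2 + 16b - 13/3 → -4b^2 - 41/12bc^2 + 16/3b - 13/3
  leading term b^2: subtract (1)·h_5 from -4b^2 - 41/12bc^2 + 16/3b - 13/3 → -41/12bc^2 + 41/3b
  leading term bc^2: subtract (41/24bc)·f_1 from -41/12bc^2 + 41/3b → -41/6bc + 41/3b
  leading term bc: subtract (41/12b)·f_1 from -41/6bc + 41/3b → 0
  remainder 0.

S(f_1,h_4): leading monomials are coprime, so the S-polynomial reduces to 0 (Buchberger's first criterion).
S(f_2,h_4): lcm = ac. S = -8/3a + 2bc + 4/3b - 10/3c^2 + 4c + 16.
  leading term a: subtract (-4)·h_4 from -8/3a + 2bc + 4/3b - 10/3c^2 + 4c + 16 → 2bc - 4b - 10/3c^2 + 4c + 16/3
  leading term bc: subtract (-b)·f_1 from 2bc - 4b - 10/3c^2 + 4c + 16/3 → -10/3c^2 + 4c + 16/3
  leading term c^2: subtract (5/3c)·f_1 from -10/3c^2 + 4c + 16/3 → -8/3c + 16/3
  leading term c: subtract (4/3)·f_1 from -8/3c + 16/3 → 0
  remainder 0.

S(f_3,h_4): lcm = abc. S = 2b^2c + 1/12bc^2 + 4bc + 13/3.
  leading term b^2c: subtract (-b^2)·f_1 from 2b^2c + 1/12bc^2 + 4bc + 13/3 → 4b^2 + 1/12bc^2 + 4bc + 13/3
  leading term b^2: subtract (-1)·h_5 from 4b^2 + 1/12bc^2 + 4bc + 13/3 → 1/12bc^2 + 4bc - 25/3b
  leading term bc^2: subtract (-1/24bc)·f_1 from 1/12bc^2 + 4bc - 25/3b → 25/6bc - 25/3b
  leading term bc: subtract (-25/12b)·f_1 from 25/6bc - 25/3b → 0
  remainder 0.

S(f_1,h_5): leading monomials are coprime, so the S-polynomial reduces to 0 (Buchberger's first criterion).
S(f_2,h_5): leading monomials are coprime, so the S-polynomial reduces to 0 (Buchberger's first criterion).
S(f_3,h_5): lcm = ab^2c. S = -25/12abc - 13/12ac + 1/12b^2c^2 + 13/3b.
  leading term abc: subtract (25/24ab)·f_1 from -25/12abc - 13/12ac + 1/12b^2c^2 + 13/3b → -25/6ab - 13/12ac + 1/12b^2c^2 + 13/3b
  leading term ab: subtract (-25/4b)·h_4 from -25/6ab - 13/12ac + 1/12b^2c^2 + 13/3b → -13/12ac + 1/12b^2c^2 - 25/3b^2 - 37/3b
  leading term ac: subtract (13/24a)·f_1 from -13/12ac + 1/12b^2c^2 - 25/3b^2 - 37/3b → -13/6a + 1/12b^2c^2 - 25/3b^2 - 37/3b
  leading term a: subtract (-13/4)·h_4 from -13/6a + 1/12b^2c^2 - 25/3b^2 - 37/3b → 1/12b^2c^2 - 25/3b^2 - 50/3b - 26/3
  leading term b^2c^2: subtract (-1/24b^2c)·f_1 from 1/12b^2c^2 - 25/3b^2 - 50/3b - 26/3 → 1/6b^2c - 25/3b^2 - 50/3b - 26/3
  leading term b^2c: subtract (-1/12b^2)·f_1 from 1/6b^2c - 25/3b^2 - 50/3b - 26/3 → -8b^2 - 50/3b - 26/3
  leading term b^2: subtract (2)·h_5 from -8b^2 - 50/3b - 26/3 → 0
  remainder 0.

S(h_4,h_5): leading monomials are coprime, so the S-polynomial reduces to 0 (Buchberger's first criterion).
Every S-polynomial of the final basis reduces to 0, so we have a Gröbner basis.
Inter-reduce: drop elements whose leading term is divisible by another's, tail-reduce, and make monic.
Reduced Gröbner basis: {a - 2b - 4, b^2 + 25/12b + 13/12, c - 2}.
Label its elements g_1 = a - 2b - 4, g_2 = b^2 + 25/12b + 13/12, g_3 = c - 2.

Reduce p = 1/2abc + 4bc - 77/6b + 1/6 modulo G:
  leading term abc: subtract (1/2bc)·g_1 from 1/2abc + 4bc - 77/6b + 1/6 → b^2c + 6bc - 77/6b + 1/6
  leading term b^2c: subtract (c)·g_2 from b^2c + 6bc - 77/6b + 1/6 → 47/12bc - 77/6b - 13/12c + 1/6
  leading term bc: subtract (47/12b)·g_3 from 47/12bc - 77/6b - 13/12c + 1/6 → -5b - 13/12c + 1/6
  leading term b: no divisor's leading term divides it; move -5b to the remainder.
  leading term c: subtract (-13/12)·g_3 from -13/12c + 1/6 → -2
  leading term 1: no divisor's leading term divides it; move -2 to the remainder.
  normal form = -5b - 2.
The normal form is nonzero, so p ∉ I. Since p minus its normal form lies in I, I + (p) = I + (r) where r = -5b - 2; decide whether this ideal is the whole ring.
Run Buchberger on G together with r (pairs among the g_i already reduce to 0 since G is a Gröbner basis):
g_1 = a - 2b - 4, LT = a.
g_2 = b^2 + 25/12b + 13/12, LT = b^2.
g_3 = c - 2, LT = c.
r = -5b - 2, LT = b.

S(g_1,g_2): leading monomials are coprime, so the S-polynomial reduces to 0 (Buchberger's first criterion).
S(g_1,g_3): leading monomials are coprime, so the S-polynomial reduces to 0 (Buchberger's first criterion).
S(g_1,r): leading monomials are coprime, so the S-polynomial reduces to 0 (Buchberger's first criterion).
S(g_2,g_3): leading monomials are coprime, so the S-polynomial reduces to 0 (Buchberger's first criterion).
S(g_2,r): lcm = b^2. S = 101/60b + 13/12.
  leading term b: subtract (-101/300)·r from 101/60b + 13/12 → 41/100
  leading term 1: no divisor's leading term divides it; move 41/100 to the remainder.
  remainder 41/100 ≠ 0; add m_5 = 41/100 to the basis.

S(g_3,r): leading monomials are coprime, so the S-polynomial reduces to 0 (Buchberger's first criterion).
S(g_1,m_5): leading monomials are coprime, so the S-polynomial reduces to 0 (Buchberger's first criterion).
S(g_2,m_5): leading monomials are coprime, so the S-polynomial reduces to 0 (Buchberger's first criterion).
S(g_3,m_5): leading monomials are coprime, so the S-polynomial reduces to 0 (Buchberger's first criterion).
S(r,m_5): leading monomials are coprime, so the S-polynomial reduces to 0 (Buchberger's first criterion).
Every S-polynomial of the final basis reduces to 0, so we have a Gröbner basis.
Inter-reduce: drop elements whose leading term is divisible by another's, tail-reduce, and make monic.
Reduced Gröbner basis: {1}.
The reduced Gröbner basis of I + (p) is {1}: the ideal is the whole ring, so the enlarged system has no common solution — adjoining p is inconsistent.

Ideal membership is decidable via reduction modulo a Gröbner basis.

Adjoining 1/2abc + 4bc - 77/6b + 1/6 makes the ideal the whole ring: the system is inconsistent.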